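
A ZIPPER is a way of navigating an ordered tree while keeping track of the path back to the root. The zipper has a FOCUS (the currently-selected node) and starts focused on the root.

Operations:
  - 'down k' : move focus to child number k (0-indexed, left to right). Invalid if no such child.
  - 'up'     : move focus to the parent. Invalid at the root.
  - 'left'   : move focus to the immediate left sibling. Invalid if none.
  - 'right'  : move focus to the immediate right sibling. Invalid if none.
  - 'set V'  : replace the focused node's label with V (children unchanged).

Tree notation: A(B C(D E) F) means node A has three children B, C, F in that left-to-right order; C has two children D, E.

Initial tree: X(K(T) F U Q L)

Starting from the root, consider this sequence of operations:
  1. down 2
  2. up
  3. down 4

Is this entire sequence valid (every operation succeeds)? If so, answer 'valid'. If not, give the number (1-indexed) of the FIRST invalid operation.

Answer: valid

Derivation:
Step 1 (down 2): focus=U path=2 depth=1 children=[] left=['K', 'F'] right=['Q', 'L'] parent=X
Step 2 (up): focus=X path=root depth=0 children=['K', 'F', 'U', 'Q', 'L'] (at root)
Step 3 (down 4): focus=L path=4 depth=1 children=[] left=['K', 'F', 'U', 'Q'] right=[] parent=X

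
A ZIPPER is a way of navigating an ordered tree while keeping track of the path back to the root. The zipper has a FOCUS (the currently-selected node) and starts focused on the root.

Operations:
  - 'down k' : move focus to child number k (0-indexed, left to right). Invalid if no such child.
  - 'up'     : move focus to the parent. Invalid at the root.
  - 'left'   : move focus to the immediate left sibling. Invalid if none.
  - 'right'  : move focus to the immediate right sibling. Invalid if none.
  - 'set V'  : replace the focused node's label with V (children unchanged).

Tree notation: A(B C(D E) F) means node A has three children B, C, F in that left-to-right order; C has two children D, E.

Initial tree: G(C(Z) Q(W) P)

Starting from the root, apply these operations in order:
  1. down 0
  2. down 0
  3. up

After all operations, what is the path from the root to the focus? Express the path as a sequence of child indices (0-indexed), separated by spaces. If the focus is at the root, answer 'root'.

Step 1 (down 0): focus=C path=0 depth=1 children=['Z'] left=[] right=['Q', 'P'] parent=G
Step 2 (down 0): focus=Z path=0/0 depth=2 children=[] left=[] right=[] parent=C
Step 3 (up): focus=C path=0 depth=1 children=['Z'] left=[] right=['Q', 'P'] parent=G

Answer: 0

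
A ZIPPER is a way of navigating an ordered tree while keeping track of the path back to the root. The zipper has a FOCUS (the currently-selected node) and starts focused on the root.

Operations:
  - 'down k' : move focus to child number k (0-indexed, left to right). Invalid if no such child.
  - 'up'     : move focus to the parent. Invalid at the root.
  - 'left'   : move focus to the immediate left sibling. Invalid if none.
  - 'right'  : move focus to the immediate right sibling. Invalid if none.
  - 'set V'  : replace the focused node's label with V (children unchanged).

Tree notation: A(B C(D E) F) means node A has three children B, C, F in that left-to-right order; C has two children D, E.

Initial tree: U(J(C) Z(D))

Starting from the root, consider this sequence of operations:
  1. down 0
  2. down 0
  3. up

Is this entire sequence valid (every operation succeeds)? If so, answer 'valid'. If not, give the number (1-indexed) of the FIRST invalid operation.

Step 1 (down 0): focus=J path=0 depth=1 children=['C'] left=[] right=['Z'] parent=U
Step 2 (down 0): focus=C path=0/0 depth=2 children=[] left=[] right=[] parent=J
Step 3 (up): focus=J path=0 depth=1 children=['C'] left=[] right=['Z'] parent=U

Answer: valid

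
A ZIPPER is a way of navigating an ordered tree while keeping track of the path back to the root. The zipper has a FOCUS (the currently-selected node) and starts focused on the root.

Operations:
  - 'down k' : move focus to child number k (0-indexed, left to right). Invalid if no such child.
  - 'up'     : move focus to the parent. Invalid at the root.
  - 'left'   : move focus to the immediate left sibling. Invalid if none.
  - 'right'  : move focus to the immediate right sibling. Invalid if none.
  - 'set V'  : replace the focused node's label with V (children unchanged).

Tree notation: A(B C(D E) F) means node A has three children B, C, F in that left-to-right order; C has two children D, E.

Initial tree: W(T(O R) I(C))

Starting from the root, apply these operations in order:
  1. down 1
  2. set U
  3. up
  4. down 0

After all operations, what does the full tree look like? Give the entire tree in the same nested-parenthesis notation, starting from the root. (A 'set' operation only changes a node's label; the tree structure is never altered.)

Answer: W(T(O R) U(C))

Derivation:
Step 1 (down 1): focus=I path=1 depth=1 children=['C'] left=['T'] right=[] parent=W
Step 2 (set U): focus=U path=1 depth=1 children=['C'] left=['T'] right=[] parent=W
Step 3 (up): focus=W path=root depth=0 children=['T', 'U'] (at root)
Step 4 (down 0): focus=T path=0 depth=1 children=['O', 'R'] left=[] right=['U'] parent=W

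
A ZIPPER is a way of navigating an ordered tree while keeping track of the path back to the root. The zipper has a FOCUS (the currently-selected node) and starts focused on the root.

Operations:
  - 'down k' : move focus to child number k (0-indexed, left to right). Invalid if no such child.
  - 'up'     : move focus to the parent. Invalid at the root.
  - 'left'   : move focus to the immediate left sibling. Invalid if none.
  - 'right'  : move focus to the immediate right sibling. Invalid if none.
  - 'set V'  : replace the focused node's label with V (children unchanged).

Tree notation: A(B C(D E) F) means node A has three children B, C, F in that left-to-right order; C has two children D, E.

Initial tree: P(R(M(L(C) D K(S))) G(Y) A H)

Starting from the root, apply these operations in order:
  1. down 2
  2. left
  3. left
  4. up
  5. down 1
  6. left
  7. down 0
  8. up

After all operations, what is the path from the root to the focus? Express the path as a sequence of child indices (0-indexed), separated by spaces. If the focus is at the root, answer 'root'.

Answer: 0

Derivation:
Step 1 (down 2): focus=A path=2 depth=1 children=[] left=['R', 'G'] right=['H'] parent=P
Step 2 (left): focus=G path=1 depth=1 children=['Y'] left=['R'] right=['A', 'H'] parent=P
Step 3 (left): focus=R path=0 depth=1 children=['M'] left=[] right=['G', 'A', 'H'] parent=P
Step 4 (up): focus=P path=root depth=0 children=['R', 'G', 'A', 'H'] (at root)
Step 5 (down 1): focus=G path=1 depth=1 children=['Y'] left=['R'] right=['A', 'H'] parent=P
Step 6 (left): focus=R path=0 depth=1 children=['M'] left=[] right=['G', 'A', 'H'] parent=P
Step 7 (down 0): focus=M path=0/0 depth=2 children=['L', 'D', 'K'] left=[] right=[] parent=R
Step 8 (up): focus=R path=0 depth=1 children=['M'] left=[] right=['G', 'A', 'H'] parent=P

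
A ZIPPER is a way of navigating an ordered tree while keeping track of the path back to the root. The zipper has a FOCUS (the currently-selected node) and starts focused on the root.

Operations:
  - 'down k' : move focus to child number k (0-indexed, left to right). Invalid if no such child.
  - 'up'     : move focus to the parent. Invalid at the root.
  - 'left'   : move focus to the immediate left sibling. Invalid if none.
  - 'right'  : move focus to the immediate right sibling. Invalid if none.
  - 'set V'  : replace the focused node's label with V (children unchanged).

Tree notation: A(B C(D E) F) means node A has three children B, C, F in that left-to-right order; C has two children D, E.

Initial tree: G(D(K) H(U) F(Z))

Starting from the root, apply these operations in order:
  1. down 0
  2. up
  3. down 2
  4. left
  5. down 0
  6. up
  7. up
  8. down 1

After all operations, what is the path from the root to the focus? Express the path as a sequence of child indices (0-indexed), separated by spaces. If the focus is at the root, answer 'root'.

Step 1 (down 0): focus=D path=0 depth=1 children=['K'] left=[] right=['H', 'F'] parent=G
Step 2 (up): focus=G path=root depth=0 children=['D', 'H', 'F'] (at root)
Step 3 (down 2): focus=F path=2 depth=1 children=['Z'] left=['D', 'H'] right=[] parent=G
Step 4 (left): focus=H path=1 depth=1 children=['U'] left=['D'] right=['F'] parent=G
Step 5 (down 0): focus=U path=1/0 depth=2 children=[] left=[] right=[] parent=H
Step 6 (up): focus=H path=1 depth=1 children=['U'] left=['D'] right=['F'] parent=G
Step 7 (up): focus=G path=root depth=0 children=['D', 'H', 'F'] (at root)
Step 8 (down 1): focus=H path=1 depth=1 children=['U'] left=['D'] right=['F'] parent=G

Answer: 1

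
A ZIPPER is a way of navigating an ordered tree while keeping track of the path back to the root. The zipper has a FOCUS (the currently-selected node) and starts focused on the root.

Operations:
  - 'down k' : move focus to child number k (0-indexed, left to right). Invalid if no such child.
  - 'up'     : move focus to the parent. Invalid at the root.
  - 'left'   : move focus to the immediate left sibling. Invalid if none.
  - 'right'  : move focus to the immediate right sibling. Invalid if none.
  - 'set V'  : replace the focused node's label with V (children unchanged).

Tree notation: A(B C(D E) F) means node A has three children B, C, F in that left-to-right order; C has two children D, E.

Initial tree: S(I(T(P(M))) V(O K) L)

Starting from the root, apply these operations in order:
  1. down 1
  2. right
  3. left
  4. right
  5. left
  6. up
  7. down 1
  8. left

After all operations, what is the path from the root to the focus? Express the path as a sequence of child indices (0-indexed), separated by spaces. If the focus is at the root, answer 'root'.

Step 1 (down 1): focus=V path=1 depth=1 children=['O', 'K'] left=['I'] right=['L'] parent=S
Step 2 (right): focus=L path=2 depth=1 children=[] left=['I', 'V'] right=[] parent=S
Step 3 (left): focus=V path=1 depth=1 children=['O', 'K'] left=['I'] right=['L'] parent=S
Step 4 (right): focus=L path=2 depth=1 children=[] left=['I', 'V'] right=[] parent=S
Step 5 (left): focus=V path=1 depth=1 children=['O', 'K'] left=['I'] right=['L'] parent=S
Step 6 (up): focus=S path=root depth=0 children=['I', 'V', 'L'] (at root)
Step 7 (down 1): focus=V path=1 depth=1 children=['O', 'K'] left=['I'] right=['L'] parent=S
Step 8 (left): focus=I path=0 depth=1 children=['T'] left=[] right=['V', 'L'] parent=S

Answer: 0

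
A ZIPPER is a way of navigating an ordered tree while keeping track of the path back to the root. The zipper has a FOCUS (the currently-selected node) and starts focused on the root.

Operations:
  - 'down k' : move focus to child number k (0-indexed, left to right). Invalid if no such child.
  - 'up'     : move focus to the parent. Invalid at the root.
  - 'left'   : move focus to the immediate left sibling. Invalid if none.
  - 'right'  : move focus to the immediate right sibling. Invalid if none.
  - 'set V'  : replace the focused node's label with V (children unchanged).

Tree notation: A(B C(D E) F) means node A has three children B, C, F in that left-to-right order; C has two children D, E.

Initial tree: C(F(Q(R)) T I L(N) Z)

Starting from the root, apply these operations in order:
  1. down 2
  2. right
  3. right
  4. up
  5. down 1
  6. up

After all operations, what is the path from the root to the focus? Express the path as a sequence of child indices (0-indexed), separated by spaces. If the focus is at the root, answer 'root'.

Step 1 (down 2): focus=I path=2 depth=1 children=[] left=['F', 'T'] right=['L', 'Z'] parent=C
Step 2 (right): focus=L path=3 depth=1 children=['N'] left=['F', 'T', 'I'] right=['Z'] parent=C
Step 3 (right): focus=Z path=4 depth=1 children=[] left=['F', 'T', 'I', 'L'] right=[] parent=C
Step 4 (up): focus=C path=root depth=0 children=['F', 'T', 'I', 'L', 'Z'] (at root)
Step 5 (down 1): focus=T path=1 depth=1 children=[] left=['F'] right=['I', 'L', 'Z'] parent=C
Step 6 (up): focus=C path=root depth=0 children=['F', 'T', 'I', 'L', 'Z'] (at root)

Answer: root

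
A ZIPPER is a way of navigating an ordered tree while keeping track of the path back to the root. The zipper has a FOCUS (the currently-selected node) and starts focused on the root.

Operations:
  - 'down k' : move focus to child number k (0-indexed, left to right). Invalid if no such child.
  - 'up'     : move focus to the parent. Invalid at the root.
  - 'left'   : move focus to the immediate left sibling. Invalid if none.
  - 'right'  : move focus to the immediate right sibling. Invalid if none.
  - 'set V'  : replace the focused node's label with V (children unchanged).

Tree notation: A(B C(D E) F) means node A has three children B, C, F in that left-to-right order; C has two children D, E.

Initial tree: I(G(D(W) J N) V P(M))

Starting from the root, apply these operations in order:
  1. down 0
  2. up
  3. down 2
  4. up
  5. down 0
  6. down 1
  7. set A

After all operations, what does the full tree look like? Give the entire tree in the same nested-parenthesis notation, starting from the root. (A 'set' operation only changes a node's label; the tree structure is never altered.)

Step 1 (down 0): focus=G path=0 depth=1 children=['D', 'J', 'N'] left=[] right=['V', 'P'] parent=I
Step 2 (up): focus=I path=root depth=0 children=['G', 'V', 'P'] (at root)
Step 3 (down 2): focus=P path=2 depth=1 children=['M'] left=['G', 'V'] right=[] parent=I
Step 4 (up): focus=I path=root depth=0 children=['G', 'V', 'P'] (at root)
Step 5 (down 0): focus=G path=0 depth=1 children=['D', 'J', 'N'] left=[] right=['V', 'P'] parent=I
Step 6 (down 1): focus=J path=0/1 depth=2 children=[] left=['D'] right=['N'] parent=G
Step 7 (set A): focus=A path=0/1 depth=2 children=[] left=['D'] right=['N'] parent=G

Answer: I(G(D(W) A N) V P(M))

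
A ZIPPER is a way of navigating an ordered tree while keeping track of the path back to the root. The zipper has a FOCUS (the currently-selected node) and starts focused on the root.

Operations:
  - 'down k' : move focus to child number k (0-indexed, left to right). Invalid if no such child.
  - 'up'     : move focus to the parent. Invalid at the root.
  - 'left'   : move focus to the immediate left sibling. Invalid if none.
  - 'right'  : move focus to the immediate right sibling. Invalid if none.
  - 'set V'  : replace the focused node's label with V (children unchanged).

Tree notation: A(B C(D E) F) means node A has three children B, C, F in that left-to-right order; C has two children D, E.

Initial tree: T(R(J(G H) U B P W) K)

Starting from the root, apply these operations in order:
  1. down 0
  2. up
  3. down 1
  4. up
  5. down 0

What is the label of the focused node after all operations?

Answer: R

Derivation:
Step 1 (down 0): focus=R path=0 depth=1 children=['J', 'U', 'B', 'P', 'W'] left=[] right=['K'] parent=T
Step 2 (up): focus=T path=root depth=0 children=['R', 'K'] (at root)
Step 3 (down 1): focus=K path=1 depth=1 children=[] left=['R'] right=[] parent=T
Step 4 (up): focus=T path=root depth=0 children=['R', 'K'] (at root)
Step 5 (down 0): focus=R path=0 depth=1 children=['J', 'U', 'B', 'P', 'W'] left=[] right=['K'] parent=T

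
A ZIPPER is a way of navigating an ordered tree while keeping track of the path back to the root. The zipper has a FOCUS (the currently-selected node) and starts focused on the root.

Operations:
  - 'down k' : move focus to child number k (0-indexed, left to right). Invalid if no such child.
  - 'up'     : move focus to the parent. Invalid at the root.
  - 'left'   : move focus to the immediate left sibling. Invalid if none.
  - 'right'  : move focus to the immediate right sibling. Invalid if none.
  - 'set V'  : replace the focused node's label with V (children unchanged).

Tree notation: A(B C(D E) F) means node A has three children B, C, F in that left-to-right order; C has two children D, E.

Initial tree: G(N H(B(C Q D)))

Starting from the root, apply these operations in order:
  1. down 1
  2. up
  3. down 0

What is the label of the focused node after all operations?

Answer: N

Derivation:
Step 1 (down 1): focus=H path=1 depth=1 children=['B'] left=['N'] right=[] parent=G
Step 2 (up): focus=G path=root depth=0 children=['N', 'H'] (at root)
Step 3 (down 0): focus=N path=0 depth=1 children=[] left=[] right=['H'] parent=G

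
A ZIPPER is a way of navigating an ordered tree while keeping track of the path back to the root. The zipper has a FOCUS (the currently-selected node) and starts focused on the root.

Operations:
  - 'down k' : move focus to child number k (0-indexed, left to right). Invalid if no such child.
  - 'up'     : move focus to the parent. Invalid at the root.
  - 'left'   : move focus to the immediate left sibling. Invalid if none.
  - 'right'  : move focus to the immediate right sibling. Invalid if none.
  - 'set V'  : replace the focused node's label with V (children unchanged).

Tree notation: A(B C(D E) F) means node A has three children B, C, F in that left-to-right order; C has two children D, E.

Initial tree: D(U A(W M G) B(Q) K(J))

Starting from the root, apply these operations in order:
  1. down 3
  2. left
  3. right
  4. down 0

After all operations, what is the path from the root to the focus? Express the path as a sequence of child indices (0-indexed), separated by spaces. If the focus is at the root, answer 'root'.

Step 1 (down 3): focus=K path=3 depth=1 children=['J'] left=['U', 'A', 'B'] right=[] parent=D
Step 2 (left): focus=B path=2 depth=1 children=['Q'] left=['U', 'A'] right=['K'] parent=D
Step 3 (right): focus=K path=3 depth=1 children=['J'] left=['U', 'A', 'B'] right=[] parent=D
Step 4 (down 0): focus=J path=3/0 depth=2 children=[] left=[] right=[] parent=K

Answer: 3 0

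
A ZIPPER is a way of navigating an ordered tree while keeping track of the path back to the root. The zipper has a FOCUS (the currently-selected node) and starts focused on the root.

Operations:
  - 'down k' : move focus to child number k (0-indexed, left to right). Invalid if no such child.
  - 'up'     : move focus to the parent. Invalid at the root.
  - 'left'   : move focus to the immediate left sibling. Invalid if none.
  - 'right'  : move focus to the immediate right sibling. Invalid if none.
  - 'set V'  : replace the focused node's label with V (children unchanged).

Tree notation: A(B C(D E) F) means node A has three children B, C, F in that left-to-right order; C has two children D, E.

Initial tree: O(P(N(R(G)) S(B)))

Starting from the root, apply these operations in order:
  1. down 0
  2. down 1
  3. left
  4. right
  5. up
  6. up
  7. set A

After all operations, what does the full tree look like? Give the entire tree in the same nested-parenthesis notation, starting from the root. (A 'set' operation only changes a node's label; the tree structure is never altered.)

Answer: A(P(N(R(G)) S(B)))

Derivation:
Step 1 (down 0): focus=P path=0 depth=1 children=['N', 'S'] left=[] right=[] parent=O
Step 2 (down 1): focus=S path=0/1 depth=2 children=['B'] left=['N'] right=[] parent=P
Step 3 (left): focus=N path=0/0 depth=2 children=['R'] left=[] right=['S'] parent=P
Step 4 (right): focus=S path=0/1 depth=2 children=['B'] left=['N'] right=[] parent=P
Step 5 (up): focus=P path=0 depth=1 children=['N', 'S'] left=[] right=[] parent=O
Step 6 (up): focus=O path=root depth=0 children=['P'] (at root)
Step 7 (set A): focus=A path=root depth=0 children=['P'] (at root)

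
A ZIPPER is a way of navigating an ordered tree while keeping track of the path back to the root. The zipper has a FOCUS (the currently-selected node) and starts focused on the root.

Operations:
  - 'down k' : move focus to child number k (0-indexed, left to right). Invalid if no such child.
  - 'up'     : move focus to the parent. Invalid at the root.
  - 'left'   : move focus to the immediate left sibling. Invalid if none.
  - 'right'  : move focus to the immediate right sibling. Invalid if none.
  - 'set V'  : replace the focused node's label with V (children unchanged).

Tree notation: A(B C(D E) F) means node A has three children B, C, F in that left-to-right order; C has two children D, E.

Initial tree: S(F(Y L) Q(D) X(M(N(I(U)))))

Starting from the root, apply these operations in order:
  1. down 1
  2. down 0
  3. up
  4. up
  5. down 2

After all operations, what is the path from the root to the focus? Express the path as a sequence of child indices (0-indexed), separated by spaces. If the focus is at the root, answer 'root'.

Step 1 (down 1): focus=Q path=1 depth=1 children=['D'] left=['F'] right=['X'] parent=S
Step 2 (down 0): focus=D path=1/0 depth=2 children=[] left=[] right=[] parent=Q
Step 3 (up): focus=Q path=1 depth=1 children=['D'] left=['F'] right=['X'] parent=S
Step 4 (up): focus=S path=root depth=0 children=['F', 'Q', 'X'] (at root)
Step 5 (down 2): focus=X path=2 depth=1 children=['M'] left=['F', 'Q'] right=[] parent=S

Answer: 2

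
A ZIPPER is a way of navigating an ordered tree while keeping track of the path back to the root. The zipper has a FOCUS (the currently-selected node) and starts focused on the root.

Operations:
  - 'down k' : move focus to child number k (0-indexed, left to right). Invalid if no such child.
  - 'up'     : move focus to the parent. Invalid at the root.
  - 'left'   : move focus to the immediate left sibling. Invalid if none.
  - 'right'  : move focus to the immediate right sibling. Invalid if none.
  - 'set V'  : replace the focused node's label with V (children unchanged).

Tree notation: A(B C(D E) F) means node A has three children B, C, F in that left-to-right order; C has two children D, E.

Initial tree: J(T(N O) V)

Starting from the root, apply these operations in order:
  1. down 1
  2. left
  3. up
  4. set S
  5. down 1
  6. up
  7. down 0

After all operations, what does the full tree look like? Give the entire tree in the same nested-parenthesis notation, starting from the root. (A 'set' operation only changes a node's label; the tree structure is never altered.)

Answer: S(T(N O) V)

Derivation:
Step 1 (down 1): focus=V path=1 depth=1 children=[] left=['T'] right=[] parent=J
Step 2 (left): focus=T path=0 depth=1 children=['N', 'O'] left=[] right=['V'] parent=J
Step 3 (up): focus=J path=root depth=0 children=['T', 'V'] (at root)
Step 4 (set S): focus=S path=root depth=0 children=['T', 'V'] (at root)
Step 5 (down 1): focus=V path=1 depth=1 children=[] left=['T'] right=[] parent=S
Step 6 (up): focus=S path=root depth=0 children=['T', 'V'] (at root)
Step 7 (down 0): focus=T path=0 depth=1 children=['N', 'O'] left=[] right=['V'] parent=S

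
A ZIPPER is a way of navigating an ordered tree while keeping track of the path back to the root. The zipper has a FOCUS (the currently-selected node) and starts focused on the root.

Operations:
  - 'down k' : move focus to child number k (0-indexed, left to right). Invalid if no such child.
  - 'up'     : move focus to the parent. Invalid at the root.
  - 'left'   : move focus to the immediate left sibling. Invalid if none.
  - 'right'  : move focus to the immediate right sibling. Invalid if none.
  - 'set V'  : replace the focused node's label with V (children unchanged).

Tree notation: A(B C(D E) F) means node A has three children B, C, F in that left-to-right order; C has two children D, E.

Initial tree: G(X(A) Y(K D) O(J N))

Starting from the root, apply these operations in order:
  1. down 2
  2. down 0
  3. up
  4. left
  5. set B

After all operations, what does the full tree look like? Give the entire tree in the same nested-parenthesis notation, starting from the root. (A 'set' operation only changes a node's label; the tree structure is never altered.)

Answer: G(X(A) B(K D) O(J N))

Derivation:
Step 1 (down 2): focus=O path=2 depth=1 children=['J', 'N'] left=['X', 'Y'] right=[] parent=G
Step 2 (down 0): focus=J path=2/0 depth=2 children=[] left=[] right=['N'] parent=O
Step 3 (up): focus=O path=2 depth=1 children=['J', 'N'] left=['X', 'Y'] right=[] parent=G
Step 4 (left): focus=Y path=1 depth=1 children=['K', 'D'] left=['X'] right=['O'] parent=G
Step 5 (set B): focus=B path=1 depth=1 children=['K', 'D'] left=['X'] right=['O'] parent=G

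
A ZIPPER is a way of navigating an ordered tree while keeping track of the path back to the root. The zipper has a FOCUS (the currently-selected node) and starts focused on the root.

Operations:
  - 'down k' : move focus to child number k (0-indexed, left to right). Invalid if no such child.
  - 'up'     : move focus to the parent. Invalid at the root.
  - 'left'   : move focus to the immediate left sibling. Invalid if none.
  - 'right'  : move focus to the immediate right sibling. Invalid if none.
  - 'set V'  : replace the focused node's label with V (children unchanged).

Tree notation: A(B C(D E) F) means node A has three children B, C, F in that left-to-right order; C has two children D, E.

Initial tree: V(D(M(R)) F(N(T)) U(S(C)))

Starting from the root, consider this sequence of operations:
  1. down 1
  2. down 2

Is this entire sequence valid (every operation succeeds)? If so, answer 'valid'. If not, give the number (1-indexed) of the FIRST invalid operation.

Step 1 (down 1): focus=F path=1 depth=1 children=['N'] left=['D'] right=['U'] parent=V
Step 2 (down 2): INVALID

Answer: 2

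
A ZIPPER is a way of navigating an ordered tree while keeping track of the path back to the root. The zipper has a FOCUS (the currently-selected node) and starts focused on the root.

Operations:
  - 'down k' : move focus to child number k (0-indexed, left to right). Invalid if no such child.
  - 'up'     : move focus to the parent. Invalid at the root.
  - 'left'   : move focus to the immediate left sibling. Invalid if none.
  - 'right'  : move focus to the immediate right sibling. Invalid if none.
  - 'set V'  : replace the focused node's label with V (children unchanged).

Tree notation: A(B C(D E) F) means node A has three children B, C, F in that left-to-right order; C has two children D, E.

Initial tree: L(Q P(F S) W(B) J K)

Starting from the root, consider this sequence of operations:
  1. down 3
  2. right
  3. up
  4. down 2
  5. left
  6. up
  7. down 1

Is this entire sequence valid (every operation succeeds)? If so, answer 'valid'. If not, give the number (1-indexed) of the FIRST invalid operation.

Step 1 (down 3): focus=J path=3 depth=1 children=[] left=['Q', 'P', 'W'] right=['K'] parent=L
Step 2 (right): focus=K path=4 depth=1 children=[] left=['Q', 'P', 'W', 'J'] right=[] parent=L
Step 3 (up): focus=L path=root depth=0 children=['Q', 'P', 'W', 'J', 'K'] (at root)
Step 4 (down 2): focus=W path=2 depth=1 children=['B'] left=['Q', 'P'] right=['J', 'K'] parent=L
Step 5 (left): focus=P path=1 depth=1 children=['F', 'S'] left=['Q'] right=['W', 'J', 'K'] parent=L
Step 6 (up): focus=L path=root depth=0 children=['Q', 'P', 'W', 'J', 'K'] (at root)
Step 7 (down 1): focus=P path=1 depth=1 children=['F', 'S'] left=['Q'] right=['W', 'J', 'K'] parent=L

Answer: valid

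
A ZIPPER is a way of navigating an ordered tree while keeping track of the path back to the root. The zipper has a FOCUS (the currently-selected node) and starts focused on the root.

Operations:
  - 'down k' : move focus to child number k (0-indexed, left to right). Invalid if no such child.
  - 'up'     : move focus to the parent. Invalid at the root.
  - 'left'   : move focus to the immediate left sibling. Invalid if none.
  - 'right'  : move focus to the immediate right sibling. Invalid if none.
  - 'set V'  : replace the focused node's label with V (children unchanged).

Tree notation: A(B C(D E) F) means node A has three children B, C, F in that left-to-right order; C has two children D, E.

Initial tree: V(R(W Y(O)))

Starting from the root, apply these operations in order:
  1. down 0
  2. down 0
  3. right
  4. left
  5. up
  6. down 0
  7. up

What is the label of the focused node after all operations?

Step 1 (down 0): focus=R path=0 depth=1 children=['W', 'Y'] left=[] right=[] parent=V
Step 2 (down 0): focus=W path=0/0 depth=2 children=[] left=[] right=['Y'] parent=R
Step 3 (right): focus=Y path=0/1 depth=2 children=['O'] left=['W'] right=[] parent=R
Step 4 (left): focus=W path=0/0 depth=2 children=[] left=[] right=['Y'] parent=R
Step 5 (up): focus=R path=0 depth=1 children=['W', 'Y'] left=[] right=[] parent=V
Step 6 (down 0): focus=W path=0/0 depth=2 children=[] left=[] right=['Y'] parent=R
Step 7 (up): focus=R path=0 depth=1 children=['W', 'Y'] left=[] right=[] parent=V

Answer: R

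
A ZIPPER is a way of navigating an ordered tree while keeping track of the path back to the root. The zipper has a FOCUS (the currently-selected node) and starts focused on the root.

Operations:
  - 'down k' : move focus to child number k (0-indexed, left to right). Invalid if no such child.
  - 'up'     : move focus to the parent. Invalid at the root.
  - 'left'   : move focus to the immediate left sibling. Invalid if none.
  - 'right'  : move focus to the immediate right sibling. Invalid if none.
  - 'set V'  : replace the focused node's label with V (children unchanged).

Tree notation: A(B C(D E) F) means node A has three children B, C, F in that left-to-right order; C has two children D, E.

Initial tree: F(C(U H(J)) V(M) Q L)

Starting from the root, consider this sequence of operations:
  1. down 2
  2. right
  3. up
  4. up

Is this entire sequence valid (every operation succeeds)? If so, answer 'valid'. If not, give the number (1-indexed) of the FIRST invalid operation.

Answer: 4

Derivation:
Step 1 (down 2): focus=Q path=2 depth=1 children=[] left=['C', 'V'] right=['L'] parent=F
Step 2 (right): focus=L path=3 depth=1 children=[] left=['C', 'V', 'Q'] right=[] parent=F
Step 3 (up): focus=F path=root depth=0 children=['C', 'V', 'Q', 'L'] (at root)
Step 4 (up): INVALID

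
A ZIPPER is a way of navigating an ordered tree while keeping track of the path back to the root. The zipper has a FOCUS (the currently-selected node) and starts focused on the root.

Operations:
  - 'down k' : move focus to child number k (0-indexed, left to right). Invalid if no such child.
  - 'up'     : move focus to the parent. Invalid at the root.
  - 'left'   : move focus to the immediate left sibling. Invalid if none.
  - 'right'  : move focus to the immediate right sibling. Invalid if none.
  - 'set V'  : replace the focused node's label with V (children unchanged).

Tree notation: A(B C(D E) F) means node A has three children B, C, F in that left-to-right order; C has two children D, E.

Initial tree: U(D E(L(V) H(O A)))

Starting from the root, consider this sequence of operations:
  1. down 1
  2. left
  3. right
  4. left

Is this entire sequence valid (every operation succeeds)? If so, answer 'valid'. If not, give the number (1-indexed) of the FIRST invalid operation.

Step 1 (down 1): focus=E path=1 depth=1 children=['L', 'H'] left=['D'] right=[] parent=U
Step 2 (left): focus=D path=0 depth=1 children=[] left=[] right=['E'] parent=U
Step 3 (right): focus=E path=1 depth=1 children=['L', 'H'] left=['D'] right=[] parent=U
Step 4 (left): focus=D path=0 depth=1 children=[] left=[] right=['E'] parent=U

Answer: valid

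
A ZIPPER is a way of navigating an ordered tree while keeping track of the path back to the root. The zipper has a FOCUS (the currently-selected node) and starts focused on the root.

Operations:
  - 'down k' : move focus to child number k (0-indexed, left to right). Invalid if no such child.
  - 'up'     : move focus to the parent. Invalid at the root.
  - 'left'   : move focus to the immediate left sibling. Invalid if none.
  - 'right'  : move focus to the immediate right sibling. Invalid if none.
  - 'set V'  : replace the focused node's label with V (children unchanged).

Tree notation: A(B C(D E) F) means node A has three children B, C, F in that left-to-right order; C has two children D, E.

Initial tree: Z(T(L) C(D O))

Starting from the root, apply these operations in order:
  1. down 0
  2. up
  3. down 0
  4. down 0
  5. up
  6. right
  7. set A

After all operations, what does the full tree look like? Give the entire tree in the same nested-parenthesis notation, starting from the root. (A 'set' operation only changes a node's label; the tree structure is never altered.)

Answer: Z(T(L) A(D O))

Derivation:
Step 1 (down 0): focus=T path=0 depth=1 children=['L'] left=[] right=['C'] parent=Z
Step 2 (up): focus=Z path=root depth=0 children=['T', 'C'] (at root)
Step 3 (down 0): focus=T path=0 depth=1 children=['L'] left=[] right=['C'] parent=Z
Step 4 (down 0): focus=L path=0/0 depth=2 children=[] left=[] right=[] parent=T
Step 5 (up): focus=T path=0 depth=1 children=['L'] left=[] right=['C'] parent=Z
Step 6 (right): focus=C path=1 depth=1 children=['D', 'O'] left=['T'] right=[] parent=Z
Step 7 (set A): focus=A path=1 depth=1 children=['D', 'O'] left=['T'] right=[] parent=Z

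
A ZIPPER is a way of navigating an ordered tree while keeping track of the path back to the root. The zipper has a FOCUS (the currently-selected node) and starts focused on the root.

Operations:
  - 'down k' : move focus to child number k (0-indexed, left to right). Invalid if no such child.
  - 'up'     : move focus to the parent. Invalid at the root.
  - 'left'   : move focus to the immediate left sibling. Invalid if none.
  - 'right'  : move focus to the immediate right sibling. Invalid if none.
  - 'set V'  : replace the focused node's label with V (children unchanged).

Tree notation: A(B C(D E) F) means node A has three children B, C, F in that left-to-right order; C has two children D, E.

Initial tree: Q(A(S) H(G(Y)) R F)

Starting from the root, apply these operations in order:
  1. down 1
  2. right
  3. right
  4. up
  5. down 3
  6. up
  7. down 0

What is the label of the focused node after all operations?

Answer: A

Derivation:
Step 1 (down 1): focus=H path=1 depth=1 children=['G'] left=['A'] right=['R', 'F'] parent=Q
Step 2 (right): focus=R path=2 depth=1 children=[] left=['A', 'H'] right=['F'] parent=Q
Step 3 (right): focus=F path=3 depth=1 children=[] left=['A', 'H', 'R'] right=[] parent=Q
Step 4 (up): focus=Q path=root depth=0 children=['A', 'H', 'R', 'F'] (at root)
Step 5 (down 3): focus=F path=3 depth=1 children=[] left=['A', 'H', 'R'] right=[] parent=Q
Step 6 (up): focus=Q path=root depth=0 children=['A', 'H', 'R', 'F'] (at root)
Step 7 (down 0): focus=A path=0 depth=1 children=['S'] left=[] right=['H', 'R', 'F'] parent=Q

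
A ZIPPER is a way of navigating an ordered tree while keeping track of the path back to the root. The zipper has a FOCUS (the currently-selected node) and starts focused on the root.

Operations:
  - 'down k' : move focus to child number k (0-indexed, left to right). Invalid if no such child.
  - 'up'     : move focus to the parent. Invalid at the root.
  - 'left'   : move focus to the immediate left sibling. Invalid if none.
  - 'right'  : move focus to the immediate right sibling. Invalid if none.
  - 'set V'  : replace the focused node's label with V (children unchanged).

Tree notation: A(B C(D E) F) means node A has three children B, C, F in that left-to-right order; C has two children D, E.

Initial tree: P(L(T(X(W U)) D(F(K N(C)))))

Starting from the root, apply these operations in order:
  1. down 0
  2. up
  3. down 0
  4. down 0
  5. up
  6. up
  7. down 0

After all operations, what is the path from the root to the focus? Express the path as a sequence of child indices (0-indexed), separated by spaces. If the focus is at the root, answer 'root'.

Step 1 (down 0): focus=L path=0 depth=1 children=['T', 'D'] left=[] right=[] parent=P
Step 2 (up): focus=P path=root depth=0 children=['L'] (at root)
Step 3 (down 0): focus=L path=0 depth=1 children=['T', 'D'] left=[] right=[] parent=P
Step 4 (down 0): focus=T path=0/0 depth=2 children=['X'] left=[] right=['D'] parent=L
Step 5 (up): focus=L path=0 depth=1 children=['T', 'D'] left=[] right=[] parent=P
Step 6 (up): focus=P path=root depth=0 children=['L'] (at root)
Step 7 (down 0): focus=L path=0 depth=1 children=['T', 'D'] left=[] right=[] parent=P

Answer: 0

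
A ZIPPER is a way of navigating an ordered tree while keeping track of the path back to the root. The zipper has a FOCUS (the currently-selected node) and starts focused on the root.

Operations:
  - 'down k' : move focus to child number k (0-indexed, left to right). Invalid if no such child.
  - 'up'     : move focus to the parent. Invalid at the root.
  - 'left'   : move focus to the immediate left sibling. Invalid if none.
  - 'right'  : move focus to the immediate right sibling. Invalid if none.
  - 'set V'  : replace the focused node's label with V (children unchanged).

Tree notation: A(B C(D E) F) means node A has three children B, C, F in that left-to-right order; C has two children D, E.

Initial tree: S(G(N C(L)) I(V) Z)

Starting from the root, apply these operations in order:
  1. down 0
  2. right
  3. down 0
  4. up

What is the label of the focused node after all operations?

Answer: I

Derivation:
Step 1 (down 0): focus=G path=0 depth=1 children=['N', 'C'] left=[] right=['I', 'Z'] parent=S
Step 2 (right): focus=I path=1 depth=1 children=['V'] left=['G'] right=['Z'] parent=S
Step 3 (down 0): focus=V path=1/0 depth=2 children=[] left=[] right=[] parent=I
Step 4 (up): focus=I path=1 depth=1 children=['V'] left=['G'] right=['Z'] parent=S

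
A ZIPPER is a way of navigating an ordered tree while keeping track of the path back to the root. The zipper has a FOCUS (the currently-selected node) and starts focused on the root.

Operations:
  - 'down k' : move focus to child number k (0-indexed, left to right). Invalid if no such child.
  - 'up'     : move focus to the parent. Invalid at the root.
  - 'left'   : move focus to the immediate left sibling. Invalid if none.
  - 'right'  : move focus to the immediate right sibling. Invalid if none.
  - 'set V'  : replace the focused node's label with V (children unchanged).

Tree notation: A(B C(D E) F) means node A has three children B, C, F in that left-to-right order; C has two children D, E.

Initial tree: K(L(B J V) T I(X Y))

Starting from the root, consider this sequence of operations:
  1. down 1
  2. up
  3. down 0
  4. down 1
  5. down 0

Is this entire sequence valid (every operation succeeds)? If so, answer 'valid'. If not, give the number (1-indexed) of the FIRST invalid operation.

Step 1 (down 1): focus=T path=1 depth=1 children=[] left=['L'] right=['I'] parent=K
Step 2 (up): focus=K path=root depth=0 children=['L', 'T', 'I'] (at root)
Step 3 (down 0): focus=L path=0 depth=1 children=['B', 'J', 'V'] left=[] right=['T', 'I'] parent=K
Step 4 (down 1): focus=J path=0/1 depth=2 children=[] left=['B'] right=['V'] parent=L
Step 5 (down 0): INVALID

Answer: 5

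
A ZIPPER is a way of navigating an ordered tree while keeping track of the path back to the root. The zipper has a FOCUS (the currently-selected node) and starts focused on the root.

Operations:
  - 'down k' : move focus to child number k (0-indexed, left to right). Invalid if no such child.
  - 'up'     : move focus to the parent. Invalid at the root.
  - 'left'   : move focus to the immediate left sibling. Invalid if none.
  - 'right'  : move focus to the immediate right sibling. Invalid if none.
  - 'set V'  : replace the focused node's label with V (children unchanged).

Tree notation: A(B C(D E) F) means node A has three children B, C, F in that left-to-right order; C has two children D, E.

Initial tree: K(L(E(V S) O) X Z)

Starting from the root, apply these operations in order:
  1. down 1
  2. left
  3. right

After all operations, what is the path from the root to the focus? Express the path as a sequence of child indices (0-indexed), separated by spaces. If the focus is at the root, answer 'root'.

Step 1 (down 1): focus=X path=1 depth=1 children=[] left=['L'] right=['Z'] parent=K
Step 2 (left): focus=L path=0 depth=1 children=['E', 'O'] left=[] right=['X', 'Z'] parent=K
Step 3 (right): focus=X path=1 depth=1 children=[] left=['L'] right=['Z'] parent=K

Answer: 1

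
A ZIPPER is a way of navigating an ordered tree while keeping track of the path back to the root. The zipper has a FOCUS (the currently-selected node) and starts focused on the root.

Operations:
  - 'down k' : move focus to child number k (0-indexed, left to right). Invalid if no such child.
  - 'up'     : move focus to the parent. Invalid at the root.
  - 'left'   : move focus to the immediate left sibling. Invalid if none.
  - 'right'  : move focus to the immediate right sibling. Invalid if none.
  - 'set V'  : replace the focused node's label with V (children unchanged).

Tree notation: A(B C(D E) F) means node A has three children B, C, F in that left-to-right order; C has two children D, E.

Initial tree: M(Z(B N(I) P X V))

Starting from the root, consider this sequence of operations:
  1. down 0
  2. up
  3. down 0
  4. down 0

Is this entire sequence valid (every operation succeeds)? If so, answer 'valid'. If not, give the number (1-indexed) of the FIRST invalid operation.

Step 1 (down 0): focus=Z path=0 depth=1 children=['B', 'N', 'P', 'X', 'V'] left=[] right=[] parent=M
Step 2 (up): focus=M path=root depth=0 children=['Z'] (at root)
Step 3 (down 0): focus=Z path=0 depth=1 children=['B', 'N', 'P', 'X', 'V'] left=[] right=[] parent=M
Step 4 (down 0): focus=B path=0/0 depth=2 children=[] left=[] right=['N', 'P', 'X', 'V'] parent=Z

Answer: valid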